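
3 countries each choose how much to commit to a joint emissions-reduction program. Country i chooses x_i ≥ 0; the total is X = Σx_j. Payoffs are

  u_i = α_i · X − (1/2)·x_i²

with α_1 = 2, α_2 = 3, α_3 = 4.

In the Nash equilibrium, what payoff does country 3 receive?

28

Country i's FOC: ∂u_i/∂x_i = α_i − x_i = 0, so x_i* = α_i.
NE contributions = (2, 3, 4); X = 9.
u_3 = α_3·X − ½·(x_3)² = 4·9 − ½·4² = 28.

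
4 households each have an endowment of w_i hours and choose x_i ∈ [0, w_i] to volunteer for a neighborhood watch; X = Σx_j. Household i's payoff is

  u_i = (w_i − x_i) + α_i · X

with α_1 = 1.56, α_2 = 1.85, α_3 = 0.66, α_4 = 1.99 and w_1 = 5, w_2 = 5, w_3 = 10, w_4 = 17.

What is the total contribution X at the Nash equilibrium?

∂u_i/∂x_i = α_i − 1, so household i contributes w_i if α_i > 1, else 0.
α_i > 1 for i ∈ {1, 2, 4}; NE contributions (5, 5, 0, 17), X = 27.

27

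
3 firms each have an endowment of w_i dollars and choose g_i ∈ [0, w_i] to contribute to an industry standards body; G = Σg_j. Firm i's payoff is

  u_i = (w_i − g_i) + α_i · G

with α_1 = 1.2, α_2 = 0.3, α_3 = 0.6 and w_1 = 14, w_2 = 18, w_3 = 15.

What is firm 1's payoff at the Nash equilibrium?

16.8

∂u_i/∂g_i = α_i − 1, so firm i contributes w_i if α_i > 1, else 0.
α_i > 1 for i ∈ {1}; NE contributions (14, 0, 0), G = 14.
u_1 = (14 − 14) + 1.2·14 = 16.8.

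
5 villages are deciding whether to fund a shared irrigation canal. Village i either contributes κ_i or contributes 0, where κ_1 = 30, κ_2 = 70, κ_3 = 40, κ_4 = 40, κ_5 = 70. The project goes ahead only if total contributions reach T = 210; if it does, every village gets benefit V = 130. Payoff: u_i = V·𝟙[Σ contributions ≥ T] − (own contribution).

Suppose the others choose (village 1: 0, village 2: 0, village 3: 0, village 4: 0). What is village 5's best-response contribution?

Others' total = 0. Even contributing 70 gives 70 < 210: no benefit either way.
Best response: 0.

0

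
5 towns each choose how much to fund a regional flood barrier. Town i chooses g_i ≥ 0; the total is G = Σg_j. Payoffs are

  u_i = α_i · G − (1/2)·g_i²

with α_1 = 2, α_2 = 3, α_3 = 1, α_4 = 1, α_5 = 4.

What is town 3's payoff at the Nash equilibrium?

Town i's FOC: ∂u_i/∂g_i = α_i − g_i = 0, so g_i* = α_i.
NE contributions = (2, 3, 1, 1, 4); G = 11.
u_3 = α_3·G − ½·(g_3)² = 1·11 − ½·1² = 10.5.

10.5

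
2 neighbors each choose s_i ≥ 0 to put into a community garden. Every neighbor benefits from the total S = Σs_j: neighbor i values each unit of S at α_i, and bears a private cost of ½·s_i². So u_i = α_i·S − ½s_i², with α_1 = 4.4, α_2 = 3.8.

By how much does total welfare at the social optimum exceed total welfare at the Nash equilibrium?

16.9

Neighbor i's FOC: ∂u_i/∂s_i = α_i − s_i = 0, so s_i* = α_i.
NE contributions = (4.4, 3.8); S = 8.2.
W^NE = (Σα)·S − ½Σα_i² = 8.2² − ½·33.8 = 50.34.
Planner sets s_i = Σα_j = 8.2 for every i, so S^SO = 2·8.2 = 16.4.
W^SO = (Σα)·S^SO − ½·2·(Σα)² = (2/2)·8.2² = 67.24.
Deadweight loss = W^SO − W^NE = 16.9.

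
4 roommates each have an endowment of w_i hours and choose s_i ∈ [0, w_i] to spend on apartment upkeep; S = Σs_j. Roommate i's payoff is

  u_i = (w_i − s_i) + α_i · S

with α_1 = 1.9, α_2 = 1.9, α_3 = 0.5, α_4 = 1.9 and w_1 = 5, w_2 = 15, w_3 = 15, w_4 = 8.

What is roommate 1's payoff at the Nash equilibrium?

∂u_i/∂s_i = α_i − 1, so roommate i contributes w_i if α_i > 1, else 0.
α_i > 1 for i ∈ {1, 2, 4}; NE contributions (5, 15, 0, 8), S = 28.
u_1 = (5 − 5) + 1.9·28 = 53.2.

53.2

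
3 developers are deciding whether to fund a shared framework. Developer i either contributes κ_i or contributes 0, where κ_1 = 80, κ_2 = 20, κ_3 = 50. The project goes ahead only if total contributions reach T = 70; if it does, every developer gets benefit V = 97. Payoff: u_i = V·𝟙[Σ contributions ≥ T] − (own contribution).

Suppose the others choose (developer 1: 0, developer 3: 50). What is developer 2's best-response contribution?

Others' total = 50. Contributing 20 brings total to 70 ≥ 70: gain V − κ_2 = 77.
Best response: 20.

20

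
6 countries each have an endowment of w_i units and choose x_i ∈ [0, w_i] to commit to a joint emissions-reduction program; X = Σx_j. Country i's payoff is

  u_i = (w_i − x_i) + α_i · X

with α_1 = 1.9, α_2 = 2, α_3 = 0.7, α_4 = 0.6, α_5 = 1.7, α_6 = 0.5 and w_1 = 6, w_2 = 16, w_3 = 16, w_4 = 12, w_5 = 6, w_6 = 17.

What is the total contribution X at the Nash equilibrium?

∂u_i/∂x_i = α_i − 1, so country i contributes w_i if α_i > 1, else 0.
α_i > 1 for i ∈ {1, 2, 5}; NE contributions (6, 16, 0, 0, 6, 0), X = 28.

28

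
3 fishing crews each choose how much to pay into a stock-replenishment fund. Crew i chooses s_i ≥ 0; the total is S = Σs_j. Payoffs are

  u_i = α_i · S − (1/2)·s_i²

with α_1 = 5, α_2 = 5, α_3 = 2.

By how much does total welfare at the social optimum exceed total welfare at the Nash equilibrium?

Crew i's FOC: ∂u_i/∂s_i = α_i − s_i = 0, so s_i* = α_i.
NE contributions = (5, 5, 2); S = 12.
W^NE = (Σα)·S − ½Σα_i² = 12² − ½·54 = 117.
Planner sets s_i = Σα_j = 12 for every i, so S^SO = 3·12 = 36.
W^SO = (Σα)·S^SO − ½·3·(Σα)² = (3/2)·12² = 216.
Deadweight loss = W^SO − W^NE = 99.

99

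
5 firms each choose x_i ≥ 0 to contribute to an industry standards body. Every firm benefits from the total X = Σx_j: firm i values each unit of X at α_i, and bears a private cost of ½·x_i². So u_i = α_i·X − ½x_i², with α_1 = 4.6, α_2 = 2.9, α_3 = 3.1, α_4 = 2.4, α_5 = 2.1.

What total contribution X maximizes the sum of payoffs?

75.5

Planner FOC: ∂(Σu_j)/∂x_i = (Σα_j) − x_i = 0, so x_i^SO = Σα_j = 15.1 for every i; X^SO = 75.5.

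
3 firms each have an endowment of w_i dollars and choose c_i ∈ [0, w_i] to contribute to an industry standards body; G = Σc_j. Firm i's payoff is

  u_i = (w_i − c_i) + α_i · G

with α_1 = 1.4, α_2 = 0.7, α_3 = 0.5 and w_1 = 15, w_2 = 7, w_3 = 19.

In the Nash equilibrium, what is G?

∂u_i/∂c_i = α_i − 1, so firm i contributes w_i if α_i > 1, else 0.
α_i > 1 for i ∈ {1}; NE contributions (15, 0, 0), G = 15.

15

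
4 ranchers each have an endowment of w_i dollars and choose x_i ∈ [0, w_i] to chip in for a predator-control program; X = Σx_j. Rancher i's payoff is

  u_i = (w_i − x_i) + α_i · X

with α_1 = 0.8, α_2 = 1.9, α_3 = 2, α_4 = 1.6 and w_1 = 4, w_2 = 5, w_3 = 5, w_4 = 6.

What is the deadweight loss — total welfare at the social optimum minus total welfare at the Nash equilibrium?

∂u_i/∂x_i = α_i − 1, so rancher i contributes w_i if α_i > 1, else 0.
α_i > 1 for i ∈ {2, 3, 4}; NE contributions (0, 5, 5, 6), X = 16.
W^NE = Σw_i − X^NE + (Σα_i)·X^NE = 20 + 5.3·16 = 104.8.
Planner: ∂(Σu_j)/∂x_i = Σα_j − 1 = 5.3 > 0, so everyone contributes w_i; X^SO = 20, W^SO = 20 + 5.3·20 = 126.
Deadweight loss = 21.2.

21.2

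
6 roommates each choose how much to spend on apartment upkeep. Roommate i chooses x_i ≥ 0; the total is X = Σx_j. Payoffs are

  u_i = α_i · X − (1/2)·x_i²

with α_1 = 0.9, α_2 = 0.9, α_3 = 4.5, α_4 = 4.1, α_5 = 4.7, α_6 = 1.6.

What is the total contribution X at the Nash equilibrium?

16.7

Roommate i's FOC: ∂u_i/∂x_i = α_i − x_i = 0, so x_i* = α_i.
NE contributions = (0.9, 0.9, 4.5, 4.1, 4.7, 1.6); X = 16.7.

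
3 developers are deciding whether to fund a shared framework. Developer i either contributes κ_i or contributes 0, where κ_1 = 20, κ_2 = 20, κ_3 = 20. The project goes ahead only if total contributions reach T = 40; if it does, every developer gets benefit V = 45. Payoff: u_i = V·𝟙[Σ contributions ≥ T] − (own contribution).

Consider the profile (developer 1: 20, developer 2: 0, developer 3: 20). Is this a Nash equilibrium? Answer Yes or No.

Total = 40 ≥ 40: provided.
Developer 1 (pledges 20, payoff 25): dropping to 0 → total 20, payoff 0. No gain.
Developer 2 (pledges 0, payoff 45): pledging 20 → total 60, payoff 25. No gain.
Developer 3 (pledges 20, payoff 25): dropping to 0 → total 20, payoff 0. No gain.

Yes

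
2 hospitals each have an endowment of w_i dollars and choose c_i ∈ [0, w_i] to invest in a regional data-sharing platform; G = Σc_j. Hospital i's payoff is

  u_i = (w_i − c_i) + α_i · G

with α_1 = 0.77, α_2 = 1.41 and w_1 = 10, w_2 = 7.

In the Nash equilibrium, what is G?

∂u_i/∂c_i = α_i − 1, so hospital i contributes w_i if α_i > 1, else 0.
α_i > 1 for i ∈ {2}; NE contributions (0, 7), G = 7.

7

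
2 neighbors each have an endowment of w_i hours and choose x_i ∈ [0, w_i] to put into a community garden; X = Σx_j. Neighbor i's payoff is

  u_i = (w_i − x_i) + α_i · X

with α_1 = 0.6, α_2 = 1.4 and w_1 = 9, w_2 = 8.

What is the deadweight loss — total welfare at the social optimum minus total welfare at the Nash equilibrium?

∂u_i/∂x_i = α_i − 1, so neighbor i contributes w_i if α_i > 1, else 0.
α_i > 1 for i ∈ {2}; NE contributions (0, 8), X = 8.
W^NE = Σw_i − X^NE + (Σα_i)·X^NE = 17 + 1·8 = 25.
Planner: ∂(Σu_j)/∂x_i = Σα_j − 1 = 1 > 0, so everyone contributes w_i; X^SO = 17, W^SO = 17 + 1·17 = 34.
Deadweight loss = 9.

9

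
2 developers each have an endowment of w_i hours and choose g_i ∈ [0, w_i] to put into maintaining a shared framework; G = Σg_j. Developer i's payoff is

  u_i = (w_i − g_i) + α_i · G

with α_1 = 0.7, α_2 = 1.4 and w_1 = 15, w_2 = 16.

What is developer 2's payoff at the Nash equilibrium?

22.4

∂u_i/∂g_i = α_i − 1, so developer i contributes w_i if α_i > 1, else 0.
α_i > 1 for i ∈ {2}; NE contributions (0, 16), G = 16.
u_2 = (16 − 16) + 1.4·16 = 22.4.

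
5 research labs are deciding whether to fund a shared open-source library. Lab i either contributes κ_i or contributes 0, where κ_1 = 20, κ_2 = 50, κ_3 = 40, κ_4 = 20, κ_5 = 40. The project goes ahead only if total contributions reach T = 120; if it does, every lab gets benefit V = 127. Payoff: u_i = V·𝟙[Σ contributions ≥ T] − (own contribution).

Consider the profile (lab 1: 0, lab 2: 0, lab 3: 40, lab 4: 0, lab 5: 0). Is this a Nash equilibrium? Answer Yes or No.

Total = 40 < 120: not provided.
Lab 1 (pledges 0, payoff 0): pledging 20 → total 60, payoff -20. No gain.
Lab 2 (pledges 0, payoff 0): pledging 50 → total 90, payoff -50. No gain.
Lab 3 (pledges 40, payoff -40): dropping to 0 → total 0, payoff 0. Profitable deviation.

No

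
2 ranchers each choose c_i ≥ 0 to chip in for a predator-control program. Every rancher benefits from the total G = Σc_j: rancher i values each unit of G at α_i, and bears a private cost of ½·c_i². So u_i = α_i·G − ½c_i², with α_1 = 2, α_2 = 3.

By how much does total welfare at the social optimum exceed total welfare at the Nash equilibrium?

Rancher i's FOC: ∂u_i/∂c_i = α_i − c_i = 0, so c_i* = α_i.
NE contributions = (2, 3); G = 5.
W^NE = (Σα)·G − ½Σα_i² = 5² − ½·13 = 18.5.
Planner sets c_i = Σα_j = 5 for every i, so G^SO = 2·5 = 10.
W^SO = (Σα)·G^SO − ½·2·(Σα)² = (2/2)·5² = 25.
Deadweight loss = W^SO − W^NE = 6.5.

6.5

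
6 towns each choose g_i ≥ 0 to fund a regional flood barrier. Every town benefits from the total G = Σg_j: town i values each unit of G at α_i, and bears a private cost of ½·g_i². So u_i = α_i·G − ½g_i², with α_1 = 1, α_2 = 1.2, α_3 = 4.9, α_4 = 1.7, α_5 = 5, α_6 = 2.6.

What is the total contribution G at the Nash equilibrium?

16.4

Town i's FOC: ∂u_i/∂g_i = α_i − g_i = 0, so g_i* = α_i.
NE contributions = (1, 1.2, 4.9, 1.7, 5, 2.6); G = 16.4.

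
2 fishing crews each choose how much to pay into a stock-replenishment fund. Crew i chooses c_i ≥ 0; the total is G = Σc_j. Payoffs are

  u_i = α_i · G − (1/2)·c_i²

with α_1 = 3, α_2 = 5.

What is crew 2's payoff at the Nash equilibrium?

Crew i's FOC: ∂u_i/∂c_i = α_i − c_i = 0, so c_i* = α_i.
NE contributions = (3, 5); G = 8.
u_2 = α_2·G − ½·(c_2)² = 5·8 − ½·5² = 27.5.

27.5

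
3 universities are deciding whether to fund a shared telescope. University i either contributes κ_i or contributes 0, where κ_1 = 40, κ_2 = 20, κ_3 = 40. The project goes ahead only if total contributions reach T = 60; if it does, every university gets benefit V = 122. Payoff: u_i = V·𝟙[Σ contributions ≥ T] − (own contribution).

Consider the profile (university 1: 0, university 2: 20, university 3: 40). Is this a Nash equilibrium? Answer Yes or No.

Yes

Total = 60 ≥ 60: provided.
University 1 (pledges 0, payoff 122): pledging 40 → total 100, payoff 82. No gain.
University 2 (pledges 20, payoff 102): dropping to 0 → total 40, payoff 0. No gain.
University 3 (pledges 40, payoff 82): dropping to 0 → total 20, payoff 0. No gain.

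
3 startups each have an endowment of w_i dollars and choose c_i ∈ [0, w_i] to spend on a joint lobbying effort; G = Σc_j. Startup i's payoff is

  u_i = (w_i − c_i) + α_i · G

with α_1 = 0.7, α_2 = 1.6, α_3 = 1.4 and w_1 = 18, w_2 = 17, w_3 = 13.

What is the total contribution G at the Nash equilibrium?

30

∂u_i/∂c_i = α_i − 1, so startup i contributes w_i if α_i > 1, else 0.
α_i > 1 for i ∈ {2, 3}; NE contributions (0, 17, 13), G = 30.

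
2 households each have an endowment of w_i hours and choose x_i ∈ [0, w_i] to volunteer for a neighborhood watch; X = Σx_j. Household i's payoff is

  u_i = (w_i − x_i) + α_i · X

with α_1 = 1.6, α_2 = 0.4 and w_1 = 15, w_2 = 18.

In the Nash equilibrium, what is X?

15

∂u_i/∂x_i = α_i − 1, so household i contributes w_i if α_i > 1, else 0.
α_i > 1 for i ∈ {1}; NE contributions (15, 0), X = 15.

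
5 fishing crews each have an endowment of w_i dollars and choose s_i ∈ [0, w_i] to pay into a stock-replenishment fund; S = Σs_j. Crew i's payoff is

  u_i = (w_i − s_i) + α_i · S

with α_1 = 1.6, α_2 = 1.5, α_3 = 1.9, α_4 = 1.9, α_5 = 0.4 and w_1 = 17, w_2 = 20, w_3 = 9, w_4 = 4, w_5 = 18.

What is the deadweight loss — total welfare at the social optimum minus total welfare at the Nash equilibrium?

∂u_i/∂s_i = α_i − 1, so crew i contributes w_i if α_i > 1, else 0.
α_i > 1 for i ∈ {1, 2, 3, 4}; NE contributions (17, 20, 9, 4, 0), S = 50.
W^NE = Σw_i − S^NE + (Σα_i)·S^NE = 68 + 6.3·50 = 383.
Planner: ∂(Σu_j)/∂s_i = Σα_j − 1 = 6.3 > 0, so everyone contributes w_i; S^SO = 68, W^SO = 68 + 6.3·68 = 496.4.
Deadweight loss = 113.4.

113.4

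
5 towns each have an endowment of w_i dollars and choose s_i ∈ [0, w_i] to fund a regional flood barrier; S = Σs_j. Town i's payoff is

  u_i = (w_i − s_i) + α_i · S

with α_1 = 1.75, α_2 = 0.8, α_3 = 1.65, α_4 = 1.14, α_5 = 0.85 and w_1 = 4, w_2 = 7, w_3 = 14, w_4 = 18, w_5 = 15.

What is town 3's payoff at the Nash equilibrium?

∂u_i/∂s_i = α_i − 1, so town i contributes w_i if α_i > 1, else 0.
α_i > 1 for i ∈ {1, 3, 4}; NE contributions (4, 0, 14, 18, 0), S = 36.
u_3 = (14 − 14) + 1.65·36 = 59.4.

59.4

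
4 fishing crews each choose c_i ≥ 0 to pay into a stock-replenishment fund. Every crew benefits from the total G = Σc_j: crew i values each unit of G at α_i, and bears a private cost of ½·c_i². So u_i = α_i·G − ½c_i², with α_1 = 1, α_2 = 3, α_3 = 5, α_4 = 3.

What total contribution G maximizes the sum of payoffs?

48

Planner FOC: ∂(Σu_j)/∂c_i = (Σα_j) − c_i = 0, so c_i^SO = Σα_j = 12 for every i; G^SO = 48.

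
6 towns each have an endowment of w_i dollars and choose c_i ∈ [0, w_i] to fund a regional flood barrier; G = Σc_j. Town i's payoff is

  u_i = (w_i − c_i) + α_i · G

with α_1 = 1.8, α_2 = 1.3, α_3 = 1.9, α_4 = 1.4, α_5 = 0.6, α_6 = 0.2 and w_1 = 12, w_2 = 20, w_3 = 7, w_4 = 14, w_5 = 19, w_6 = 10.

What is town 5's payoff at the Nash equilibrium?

50.8

∂u_i/∂c_i = α_i − 1, so town i contributes w_i if α_i > 1, else 0.
α_i > 1 for i ∈ {1, 2, 3, 4}; NE contributions (12, 20, 7, 14, 0, 0), G = 53.
u_5 = (19 − 0) + 0.6·53 = 50.8.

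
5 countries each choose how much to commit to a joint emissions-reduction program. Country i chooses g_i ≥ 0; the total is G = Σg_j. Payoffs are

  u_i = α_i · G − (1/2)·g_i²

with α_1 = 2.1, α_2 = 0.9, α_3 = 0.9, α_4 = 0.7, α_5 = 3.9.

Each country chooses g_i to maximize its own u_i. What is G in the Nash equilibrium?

Country i's FOC: ∂u_i/∂g_i = α_i − g_i = 0, so g_i* = α_i.
NE contributions = (2.1, 0.9, 0.9, 0.7, 3.9); G = 8.5.

8.5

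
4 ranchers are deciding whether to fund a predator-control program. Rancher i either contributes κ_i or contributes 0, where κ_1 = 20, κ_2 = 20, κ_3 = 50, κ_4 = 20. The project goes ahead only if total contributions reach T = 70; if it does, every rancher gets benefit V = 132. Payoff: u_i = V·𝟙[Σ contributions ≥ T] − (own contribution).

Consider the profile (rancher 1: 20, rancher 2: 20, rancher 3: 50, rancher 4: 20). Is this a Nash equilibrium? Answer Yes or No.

Total = 110 ≥ 70: provided.
Rancher 1 (pledges 20, payoff 112): dropping to 0 → total 90, payoff 132. Profitable deviation.

No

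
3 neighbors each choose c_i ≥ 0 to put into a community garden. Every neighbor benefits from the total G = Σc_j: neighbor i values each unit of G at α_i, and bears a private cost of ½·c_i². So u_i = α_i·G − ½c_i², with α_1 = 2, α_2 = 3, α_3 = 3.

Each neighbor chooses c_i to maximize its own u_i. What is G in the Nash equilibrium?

Neighbor i's FOC: ∂u_i/∂c_i = α_i − c_i = 0, so c_i* = α_i.
NE contributions = (2, 3, 3); G = 8.

8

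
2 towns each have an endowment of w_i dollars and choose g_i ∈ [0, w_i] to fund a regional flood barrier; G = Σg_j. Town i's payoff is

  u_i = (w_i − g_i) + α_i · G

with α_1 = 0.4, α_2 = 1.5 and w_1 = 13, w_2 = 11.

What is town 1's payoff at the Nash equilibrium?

17.4

∂u_i/∂g_i = α_i − 1, so town i contributes w_i if α_i > 1, else 0.
α_i > 1 for i ∈ {2}; NE contributions (0, 11), G = 11.
u_1 = (13 − 0) + 0.4·11 = 17.4.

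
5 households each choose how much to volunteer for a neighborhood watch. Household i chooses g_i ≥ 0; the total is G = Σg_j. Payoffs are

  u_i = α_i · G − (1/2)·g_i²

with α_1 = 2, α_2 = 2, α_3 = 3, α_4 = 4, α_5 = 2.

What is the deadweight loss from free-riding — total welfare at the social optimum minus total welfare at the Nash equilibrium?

Household i's FOC: ∂u_i/∂g_i = α_i − g_i = 0, so g_i* = α_i.
NE contributions = (2, 2, 3, 4, 2); G = 13.
W^NE = (Σα)·G − ½Σα_i² = 13² − ½·37 = 150.5.
Planner sets g_i = Σα_j = 13 for every i, so G^SO = 5·13 = 65.
W^SO = (Σα)·G^SO − ½·5·(Σα)² = (5/2)·13² = 422.5.
Deadweight loss = W^SO − W^NE = 272.

272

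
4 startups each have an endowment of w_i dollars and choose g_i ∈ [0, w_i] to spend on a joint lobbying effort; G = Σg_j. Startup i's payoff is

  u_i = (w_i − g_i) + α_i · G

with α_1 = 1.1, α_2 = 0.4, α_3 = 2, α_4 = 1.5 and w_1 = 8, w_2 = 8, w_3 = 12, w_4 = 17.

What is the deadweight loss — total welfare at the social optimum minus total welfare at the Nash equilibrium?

32

∂u_i/∂g_i = α_i − 1, so startup i contributes w_i if α_i > 1, else 0.
α_i > 1 for i ∈ {1, 3, 4}; NE contributions (8, 0, 12, 17), G = 37.
W^NE = Σw_i − G^NE + (Σα_i)·G^NE = 45 + 4·37 = 193.
Planner: ∂(Σu_j)/∂g_i = Σα_j − 1 = 4 > 0, so everyone contributes w_i; G^SO = 45, W^SO = 45 + 4·45 = 225.
Deadweight loss = 32.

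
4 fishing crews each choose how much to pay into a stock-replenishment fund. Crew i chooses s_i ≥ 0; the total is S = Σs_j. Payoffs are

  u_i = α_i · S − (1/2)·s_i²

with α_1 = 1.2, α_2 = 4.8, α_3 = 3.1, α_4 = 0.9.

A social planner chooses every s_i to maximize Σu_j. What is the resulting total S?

40

Planner FOC: ∂(Σu_j)/∂s_i = (Σα_j) − s_i = 0, so s_i^SO = Σα_j = 10 for every i; S^SO = 40.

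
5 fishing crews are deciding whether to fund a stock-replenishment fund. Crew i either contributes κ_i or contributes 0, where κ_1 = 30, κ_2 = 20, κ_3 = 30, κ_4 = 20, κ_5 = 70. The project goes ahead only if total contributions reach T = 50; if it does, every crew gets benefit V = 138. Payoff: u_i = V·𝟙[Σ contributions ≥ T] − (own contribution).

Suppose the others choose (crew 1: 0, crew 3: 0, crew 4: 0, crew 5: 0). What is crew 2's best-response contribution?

0

Others' total = 0. Even contributing 20 gives 20 < 50: no benefit either way.
Best response: 0.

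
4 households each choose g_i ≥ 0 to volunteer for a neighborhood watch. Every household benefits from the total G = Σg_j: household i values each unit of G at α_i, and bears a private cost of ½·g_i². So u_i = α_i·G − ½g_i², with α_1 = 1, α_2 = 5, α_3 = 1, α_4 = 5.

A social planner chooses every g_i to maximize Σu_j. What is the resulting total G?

48

Planner FOC: ∂(Σu_j)/∂g_i = (Σα_j) − g_i = 0, so g_i^SO = Σα_j = 12 for every i; G^SO = 48.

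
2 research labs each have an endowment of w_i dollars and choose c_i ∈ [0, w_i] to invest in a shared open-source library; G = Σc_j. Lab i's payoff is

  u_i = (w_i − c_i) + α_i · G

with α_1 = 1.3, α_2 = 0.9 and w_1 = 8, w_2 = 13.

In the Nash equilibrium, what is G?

8

∂u_i/∂c_i = α_i − 1, so lab i contributes w_i if α_i > 1, else 0.
α_i > 1 for i ∈ {1}; NE contributions (8, 0), G = 8.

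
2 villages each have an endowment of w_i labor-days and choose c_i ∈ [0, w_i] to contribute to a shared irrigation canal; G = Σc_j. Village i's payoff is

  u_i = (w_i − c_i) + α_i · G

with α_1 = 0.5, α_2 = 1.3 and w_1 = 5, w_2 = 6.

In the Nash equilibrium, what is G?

∂u_i/∂c_i = α_i − 1, so village i contributes w_i if α_i > 1, else 0.
α_i > 1 for i ∈ {2}; NE contributions (0, 6), G = 6.

6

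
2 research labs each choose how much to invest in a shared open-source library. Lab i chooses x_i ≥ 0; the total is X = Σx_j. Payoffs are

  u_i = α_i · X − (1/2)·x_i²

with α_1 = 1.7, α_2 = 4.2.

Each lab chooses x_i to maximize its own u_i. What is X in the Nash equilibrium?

Lab i's FOC: ∂u_i/∂x_i = α_i − x_i = 0, so x_i* = α_i.
NE contributions = (1.7, 4.2); X = 5.9.

5.9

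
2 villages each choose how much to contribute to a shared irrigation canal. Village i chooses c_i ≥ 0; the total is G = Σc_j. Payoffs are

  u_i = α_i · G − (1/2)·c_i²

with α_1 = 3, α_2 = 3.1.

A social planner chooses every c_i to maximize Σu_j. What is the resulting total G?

Planner FOC: ∂(Σu_j)/∂c_i = (Σα_j) − c_i = 0, so c_i^SO = Σα_j = 6.1 for every i; G^SO = 12.2.

12.2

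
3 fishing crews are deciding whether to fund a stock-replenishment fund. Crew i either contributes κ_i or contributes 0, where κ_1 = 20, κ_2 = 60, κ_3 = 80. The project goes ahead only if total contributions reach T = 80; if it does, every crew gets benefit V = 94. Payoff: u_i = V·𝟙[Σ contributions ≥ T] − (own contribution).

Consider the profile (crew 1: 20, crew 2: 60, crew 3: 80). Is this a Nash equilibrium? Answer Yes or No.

Total = 160 ≥ 80: provided.
Crew 1 (pledges 20, payoff 74): dropping to 0 → total 140, payoff 94. Profitable deviation.

No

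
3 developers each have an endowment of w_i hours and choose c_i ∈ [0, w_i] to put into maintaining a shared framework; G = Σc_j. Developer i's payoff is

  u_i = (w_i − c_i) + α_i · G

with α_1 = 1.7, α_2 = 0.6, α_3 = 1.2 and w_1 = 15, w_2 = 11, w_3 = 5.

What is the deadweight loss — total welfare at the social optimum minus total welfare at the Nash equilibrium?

27.5

∂u_i/∂c_i = α_i − 1, so developer i contributes w_i if α_i > 1, else 0.
α_i > 1 for i ∈ {1, 3}; NE contributions (15, 0, 5), G = 20.
W^NE = Σw_i − G^NE + (Σα_i)·G^NE = 31 + 2.5·20 = 81.
Planner: ∂(Σu_j)/∂c_i = Σα_j − 1 = 2.5 > 0, so everyone contributes w_i; G^SO = 31, W^SO = 31 + 2.5·31 = 108.5.
Deadweight loss = 27.5.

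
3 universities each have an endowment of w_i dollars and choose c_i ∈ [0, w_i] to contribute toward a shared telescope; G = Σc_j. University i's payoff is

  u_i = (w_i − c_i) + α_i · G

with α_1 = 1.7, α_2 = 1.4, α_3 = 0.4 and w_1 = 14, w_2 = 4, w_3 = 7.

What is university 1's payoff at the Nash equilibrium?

∂u_i/∂c_i = α_i − 1, so university i contributes w_i if α_i > 1, else 0.
α_i > 1 for i ∈ {1, 2}; NE contributions (14, 4, 0), G = 18.
u_1 = (14 − 14) + 1.7·18 = 30.6.

30.6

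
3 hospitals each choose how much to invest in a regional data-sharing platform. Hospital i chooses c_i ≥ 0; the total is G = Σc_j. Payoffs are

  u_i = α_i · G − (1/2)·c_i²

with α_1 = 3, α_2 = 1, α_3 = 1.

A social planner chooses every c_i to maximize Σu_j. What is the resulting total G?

Planner FOC: ∂(Σu_j)/∂c_i = (Σα_j) − c_i = 0, so c_i^SO = Σα_j = 5 for every i; G^SO = 15.

15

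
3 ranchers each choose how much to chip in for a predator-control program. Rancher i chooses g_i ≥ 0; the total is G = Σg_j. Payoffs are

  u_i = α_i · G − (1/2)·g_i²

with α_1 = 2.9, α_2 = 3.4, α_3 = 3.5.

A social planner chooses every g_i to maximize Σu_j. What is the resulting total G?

29.4

Planner FOC: ∂(Σu_j)/∂g_i = (Σα_j) − g_i = 0, so g_i^SO = Σα_j = 9.8 for every i; G^SO = 29.4.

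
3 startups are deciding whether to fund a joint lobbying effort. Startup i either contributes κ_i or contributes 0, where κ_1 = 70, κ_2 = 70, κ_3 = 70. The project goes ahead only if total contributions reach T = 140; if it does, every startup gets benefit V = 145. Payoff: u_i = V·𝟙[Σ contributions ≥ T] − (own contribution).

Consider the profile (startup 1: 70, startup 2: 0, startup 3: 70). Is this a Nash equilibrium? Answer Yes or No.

Total = 140 ≥ 140: provided.
Startup 1 (pledges 70, payoff 75): dropping to 0 → total 70, payoff 0. No gain.
Startup 2 (pledges 0, payoff 145): pledging 70 → total 210, payoff 75. No gain.
Startup 3 (pledges 70, payoff 75): dropping to 0 → total 70, payoff 0. No gain.

Yes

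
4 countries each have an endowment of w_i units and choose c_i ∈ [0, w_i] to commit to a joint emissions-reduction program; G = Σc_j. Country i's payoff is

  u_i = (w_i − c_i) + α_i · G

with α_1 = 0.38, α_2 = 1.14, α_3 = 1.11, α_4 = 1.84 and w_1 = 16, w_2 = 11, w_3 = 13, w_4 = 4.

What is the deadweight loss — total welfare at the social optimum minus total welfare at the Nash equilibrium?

∂u_i/∂c_i = α_i − 1, so country i contributes w_i if α_i > 1, else 0.
α_i > 1 for i ∈ {2, 3, 4}; NE contributions (0, 11, 13, 4), G = 28.
W^NE = Σw_i − G^NE + (Σα_i)·G^NE = 44 + 3.47·28 = 141.16.
Planner: ∂(Σu_j)/∂c_i = Σα_j − 1 = 3.47 > 0, so everyone contributes w_i; G^SO = 44, W^SO = 44 + 3.47·44 = 196.68.
Deadweight loss = 55.52.

55.52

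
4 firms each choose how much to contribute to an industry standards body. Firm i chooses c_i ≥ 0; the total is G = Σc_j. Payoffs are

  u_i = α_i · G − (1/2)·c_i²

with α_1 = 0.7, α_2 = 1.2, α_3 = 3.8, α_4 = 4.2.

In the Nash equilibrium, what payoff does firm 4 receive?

32.76

Firm i's FOC: ∂u_i/∂c_i = α_i − c_i = 0, so c_i* = α_i.
NE contributions = (0.7, 1.2, 3.8, 4.2); G = 9.9.
u_4 = α_4·G − ½·(c_4)² = 4.2·9.9 − ½·4.2² = 32.76.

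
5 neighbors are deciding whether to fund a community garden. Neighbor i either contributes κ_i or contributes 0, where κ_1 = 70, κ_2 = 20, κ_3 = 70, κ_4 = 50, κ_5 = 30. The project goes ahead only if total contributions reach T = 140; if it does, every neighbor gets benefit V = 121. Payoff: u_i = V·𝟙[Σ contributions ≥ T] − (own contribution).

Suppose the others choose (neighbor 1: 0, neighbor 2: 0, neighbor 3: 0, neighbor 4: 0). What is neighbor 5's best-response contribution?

Others' total = 0. Even contributing 30 gives 30 < 140: no benefit either way.
Best response: 0.

0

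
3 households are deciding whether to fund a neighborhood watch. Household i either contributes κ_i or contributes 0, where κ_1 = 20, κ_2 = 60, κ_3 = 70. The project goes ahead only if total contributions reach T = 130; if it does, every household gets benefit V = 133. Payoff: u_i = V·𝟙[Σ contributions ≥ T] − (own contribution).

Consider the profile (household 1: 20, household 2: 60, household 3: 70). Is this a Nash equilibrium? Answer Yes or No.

Total = 150 ≥ 130: provided.
Household 1 (pledges 20, payoff 113): dropping to 0 → total 130, payoff 133. Profitable deviation.

No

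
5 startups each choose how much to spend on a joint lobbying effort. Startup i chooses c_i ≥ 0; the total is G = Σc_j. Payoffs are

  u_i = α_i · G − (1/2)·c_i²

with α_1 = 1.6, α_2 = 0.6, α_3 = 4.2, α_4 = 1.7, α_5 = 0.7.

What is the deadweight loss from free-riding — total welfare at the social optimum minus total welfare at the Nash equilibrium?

Startup i's FOC: ∂u_i/∂c_i = α_i − c_i = 0, so c_i* = α_i.
NE contributions = (1.6, 0.6, 4.2, 1.7, 0.7); G = 8.8.
W^NE = (Σα)·G − ½Σα_i² = 8.8² − ½·23.94 = 65.47.
Planner sets c_i = Σα_j = 8.8 for every i, so G^SO = 5·8.8 = 44.
W^SO = (Σα)·G^SO − ½·5·(Σα)² = (5/2)·8.8² = 193.6.
Deadweight loss = W^SO − W^NE = 128.13.

128.13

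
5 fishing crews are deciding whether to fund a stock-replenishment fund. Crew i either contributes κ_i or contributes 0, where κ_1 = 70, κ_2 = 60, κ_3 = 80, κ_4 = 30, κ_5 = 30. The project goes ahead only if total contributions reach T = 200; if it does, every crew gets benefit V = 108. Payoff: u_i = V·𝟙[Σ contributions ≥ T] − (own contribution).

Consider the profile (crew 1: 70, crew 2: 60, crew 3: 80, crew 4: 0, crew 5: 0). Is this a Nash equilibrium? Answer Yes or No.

Yes

Total = 210 ≥ 200: provided.
Crew 1 (pledges 70, payoff 38): dropping to 0 → total 140, payoff 0. No gain.
Crew 2 (pledges 60, payoff 48): dropping to 0 → total 150, payoff 0. No gain.
Crew 3 (pledges 80, payoff 28): dropping to 0 → total 130, payoff 0. No gain.
Crew 4 (pledges 0, payoff 108): pledging 30 → total 240, payoff 78. No gain.
Crew 5 (pledges 0, payoff 108): pledging 30 → total 240, payoff 78. No gain.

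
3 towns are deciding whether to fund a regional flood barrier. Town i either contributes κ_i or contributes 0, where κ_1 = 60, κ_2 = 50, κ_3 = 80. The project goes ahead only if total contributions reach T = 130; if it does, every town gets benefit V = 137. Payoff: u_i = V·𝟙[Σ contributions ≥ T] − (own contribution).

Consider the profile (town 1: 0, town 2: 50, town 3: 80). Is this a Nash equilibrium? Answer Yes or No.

Yes

Total = 130 ≥ 130: provided.
Town 1 (pledges 0, payoff 137): pledging 60 → total 190, payoff 77. No gain.
Town 2 (pledges 50, payoff 87): dropping to 0 → total 80, payoff 0. No gain.
Town 3 (pledges 80, payoff 57): dropping to 0 → total 50, payoff 0. No gain.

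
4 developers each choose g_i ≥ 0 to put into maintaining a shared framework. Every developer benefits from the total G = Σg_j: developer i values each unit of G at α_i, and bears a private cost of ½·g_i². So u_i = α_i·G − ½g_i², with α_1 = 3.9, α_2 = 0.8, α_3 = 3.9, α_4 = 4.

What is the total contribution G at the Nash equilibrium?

Developer i's FOC: ∂u_i/∂g_i = α_i − g_i = 0, so g_i* = α_i.
NE contributions = (3.9, 0.8, 3.9, 4); G = 12.6.

12.6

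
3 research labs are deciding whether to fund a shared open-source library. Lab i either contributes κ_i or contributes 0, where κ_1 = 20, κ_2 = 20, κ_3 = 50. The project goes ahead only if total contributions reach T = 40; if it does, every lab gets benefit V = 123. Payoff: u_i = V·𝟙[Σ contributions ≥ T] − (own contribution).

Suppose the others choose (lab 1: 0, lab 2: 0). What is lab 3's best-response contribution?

50

Others' total = 0. Contributing 50 brings total to 50 ≥ 40: gain V − κ_3 = 73.
Best response: 50.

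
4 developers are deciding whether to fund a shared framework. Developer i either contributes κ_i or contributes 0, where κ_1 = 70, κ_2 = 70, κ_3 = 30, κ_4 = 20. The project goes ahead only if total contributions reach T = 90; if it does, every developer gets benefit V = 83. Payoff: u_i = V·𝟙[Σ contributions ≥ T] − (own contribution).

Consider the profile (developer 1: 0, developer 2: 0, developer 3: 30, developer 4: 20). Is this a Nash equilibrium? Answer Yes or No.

No

Total = 50 < 90: not provided.
Developer 1 (pledges 0, payoff 0): pledging 70 → total 120, payoff 13. Profitable deviation.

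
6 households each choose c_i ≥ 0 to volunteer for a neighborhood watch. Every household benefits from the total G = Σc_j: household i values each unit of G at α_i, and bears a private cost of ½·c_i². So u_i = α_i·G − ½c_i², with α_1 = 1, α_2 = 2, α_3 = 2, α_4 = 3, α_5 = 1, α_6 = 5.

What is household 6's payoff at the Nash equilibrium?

57.5

Household i's FOC: ∂u_i/∂c_i = α_i − c_i = 0, so c_i* = α_i.
NE contributions = (1, 2, 2, 3, 1, 5); G = 14.
u_6 = α_6·G − ½·(c_6)² = 5·14 − ½·5² = 57.5.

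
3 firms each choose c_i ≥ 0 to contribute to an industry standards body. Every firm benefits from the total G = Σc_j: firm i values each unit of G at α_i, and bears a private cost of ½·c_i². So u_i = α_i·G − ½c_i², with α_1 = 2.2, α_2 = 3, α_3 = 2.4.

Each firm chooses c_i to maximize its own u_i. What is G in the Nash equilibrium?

7.6

Firm i's FOC: ∂u_i/∂c_i = α_i − c_i = 0, so c_i* = α_i.
NE contributions = (2.2, 3, 2.4); G = 7.6.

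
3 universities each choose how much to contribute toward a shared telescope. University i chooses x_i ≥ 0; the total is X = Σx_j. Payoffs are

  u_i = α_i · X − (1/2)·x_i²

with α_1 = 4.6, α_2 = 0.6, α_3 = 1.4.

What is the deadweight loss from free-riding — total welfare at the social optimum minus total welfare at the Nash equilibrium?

University i's FOC: ∂u_i/∂x_i = α_i − x_i = 0, so x_i* = α_i.
NE contributions = (4.6, 0.6, 1.4); X = 6.6.
W^NE = (Σα)·X − ½Σα_i² = 6.6² − ½·23.48 = 31.82.
Planner sets x_i = Σα_j = 6.6 for every i, so X^SO = 3·6.6 = 19.8.
W^SO = (Σα)·X^SO − ½·3·(Σα)² = (3/2)·6.6² = 65.34.
Deadweight loss = W^SO − W^NE = 33.52.

33.52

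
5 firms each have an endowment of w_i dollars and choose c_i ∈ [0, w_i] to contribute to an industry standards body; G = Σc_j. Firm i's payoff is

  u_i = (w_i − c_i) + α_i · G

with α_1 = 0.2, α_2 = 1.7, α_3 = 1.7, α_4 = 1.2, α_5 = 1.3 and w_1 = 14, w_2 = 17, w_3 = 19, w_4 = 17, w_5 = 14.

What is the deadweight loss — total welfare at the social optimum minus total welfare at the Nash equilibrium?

∂u_i/∂c_i = α_i − 1, so firm i contributes w_i if α_i > 1, else 0.
α_i > 1 for i ∈ {2, 3, 4, 5}; NE contributions (0, 17, 19, 17, 14), G = 67.
W^NE = Σw_i − G^NE + (Σα_i)·G^NE = 81 + 5.1·67 = 422.7.
Planner: ∂(Σu_j)/∂c_i = Σα_j − 1 = 5.1 > 0, so everyone contributes w_i; G^SO = 81, W^SO = 81 + 5.1·81 = 494.1.
Deadweight loss = 71.4.

71.4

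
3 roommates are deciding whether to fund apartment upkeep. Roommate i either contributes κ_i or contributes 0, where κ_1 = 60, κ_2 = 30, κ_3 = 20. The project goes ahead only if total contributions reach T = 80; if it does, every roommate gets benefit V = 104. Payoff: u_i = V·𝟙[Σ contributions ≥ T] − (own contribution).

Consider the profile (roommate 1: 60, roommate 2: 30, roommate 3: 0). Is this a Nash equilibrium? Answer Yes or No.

Total = 90 ≥ 80: provided.
Roommate 1 (pledges 60, payoff 44): dropping to 0 → total 30, payoff 0. No gain.
Roommate 2 (pledges 30, payoff 74): dropping to 0 → total 60, payoff 0. No gain.
Roommate 3 (pledges 0, payoff 104): pledging 20 → total 110, payoff 84. No gain.

Yes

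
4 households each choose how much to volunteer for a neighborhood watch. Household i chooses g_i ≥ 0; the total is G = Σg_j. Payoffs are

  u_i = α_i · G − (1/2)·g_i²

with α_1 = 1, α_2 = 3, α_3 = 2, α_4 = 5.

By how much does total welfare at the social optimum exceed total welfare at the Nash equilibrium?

140.5

Household i's FOC: ∂u_i/∂g_i = α_i − g_i = 0, so g_i* = α_i.
NE contributions = (1, 3, 2, 5); G = 11.
W^NE = (Σα)·G − ½Σα_i² = 11² − ½·39 = 101.5.
Planner sets g_i = Σα_j = 11 for every i, so G^SO = 4·11 = 44.
W^SO = (Σα)·G^SO − ½·4·(Σα)² = (4/2)·11² = 242.
Deadweight loss = W^SO − W^NE = 140.5.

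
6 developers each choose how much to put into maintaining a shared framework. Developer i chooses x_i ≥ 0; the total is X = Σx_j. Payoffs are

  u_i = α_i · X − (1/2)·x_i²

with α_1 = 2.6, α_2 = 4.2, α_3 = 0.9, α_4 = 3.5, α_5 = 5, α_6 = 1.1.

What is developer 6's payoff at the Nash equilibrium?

Developer i's FOC: ∂u_i/∂x_i = α_i − x_i = 0, so x_i* = α_i.
NE contributions = (2.6, 4.2, 0.9, 3.5, 5, 1.1); X = 17.3.
u_6 = α_6·X − ½·(x_6)² = 1.1·17.3 − ½·1.1² = 18.425.

18.425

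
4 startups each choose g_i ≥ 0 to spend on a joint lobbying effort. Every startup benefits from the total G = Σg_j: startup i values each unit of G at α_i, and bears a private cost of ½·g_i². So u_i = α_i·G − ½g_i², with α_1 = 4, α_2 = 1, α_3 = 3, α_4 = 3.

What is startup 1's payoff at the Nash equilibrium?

36

Startup i's FOC: ∂u_i/∂g_i = α_i − g_i = 0, so g_i* = α_i.
NE contributions = (4, 1, 3, 3); G = 11.
u_1 = α_1·G − ½·(g_1)² = 4·11 − ½·4² = 36.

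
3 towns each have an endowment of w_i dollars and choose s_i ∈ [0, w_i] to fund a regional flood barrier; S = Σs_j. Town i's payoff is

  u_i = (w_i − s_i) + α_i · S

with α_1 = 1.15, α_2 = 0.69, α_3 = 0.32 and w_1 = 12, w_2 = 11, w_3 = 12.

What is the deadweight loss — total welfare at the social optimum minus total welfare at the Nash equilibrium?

∂u_i/∂s_i = α_i − 1, so town i contributes w_i if α_i > 1, else 0.
α_i > 1 for i ∈ {1}; NE contributions (12, 0, 0), S = 12.
W^NE = Σw_i − S^NE + (Σα_i)·S^NE = 35 + 1.16·12 = 48.92.
Planner: ∂(Σu_j)/∂s_i = Σα_j − 1 = 1.16 > 0, so everyone contributes w_i; S^SO = 35, W^SO = 35 + 1.16·35 = 75.6.
Deadweight loss = 26.68.

26.68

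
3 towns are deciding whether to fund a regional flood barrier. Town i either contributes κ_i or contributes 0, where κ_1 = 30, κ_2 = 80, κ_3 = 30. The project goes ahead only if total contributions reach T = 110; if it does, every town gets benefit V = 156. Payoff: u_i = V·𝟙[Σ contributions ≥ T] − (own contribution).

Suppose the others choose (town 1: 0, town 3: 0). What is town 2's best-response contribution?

0

Others' total = 0. Even contributing 80 gives 80 < 110: no benefit either way.
Best response: 0.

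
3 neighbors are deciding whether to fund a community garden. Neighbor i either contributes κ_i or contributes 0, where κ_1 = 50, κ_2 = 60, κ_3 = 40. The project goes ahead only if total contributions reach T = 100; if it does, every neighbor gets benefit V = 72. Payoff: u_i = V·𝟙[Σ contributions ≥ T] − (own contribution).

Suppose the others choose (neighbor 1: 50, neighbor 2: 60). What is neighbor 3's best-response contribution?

Others' total = 110 ≥ 100; contributing adds cost 40 for no extra benefit.
Best response: 0.

0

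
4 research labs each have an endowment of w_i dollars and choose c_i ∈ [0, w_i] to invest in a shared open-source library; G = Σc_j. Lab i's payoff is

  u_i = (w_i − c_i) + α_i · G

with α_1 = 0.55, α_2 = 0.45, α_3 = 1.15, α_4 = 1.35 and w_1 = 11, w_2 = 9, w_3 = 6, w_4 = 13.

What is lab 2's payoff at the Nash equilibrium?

∂u_i/∂c_i = α_i − 1, so lab i contributes w_i if α_i > 1, else 0.
α_i > 1 for i ∈ {3, 4}; NE contributions (0, 0, 6, 13), G = 19.
u_2 = (9 − 0) + 0.45·19 = 17.55.

17.55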